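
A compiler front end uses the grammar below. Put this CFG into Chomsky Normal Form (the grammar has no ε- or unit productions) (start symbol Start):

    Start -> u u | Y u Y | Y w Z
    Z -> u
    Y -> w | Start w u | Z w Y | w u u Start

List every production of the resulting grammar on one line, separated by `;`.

Introduce a nonterminal for each terminal appearing in a rule of length ≥ 2: X1 → u, X2 → w.
Binarize each right-hand side of length ≥ 3 by chaining fresh nonterminals (Y1, Y2, …): affected rules were Start → Y X1 Y; Start → Y X2 Z; Y → Start X2 X1; Y → Z X2 Y.

Start -> X1 X1 | Y Y1 | Y Y2; Z -> u; Y -> w | Start Y3 | Z Y4 | X2 Y5; X1 -> u; X2 -> w; Y1 -> X1 Y; Y2 -> X2 Z; Y3 -> X2 X1; Y4 -> X2 Y; Y5 -> X1 Y6; Y6 -> X1 Start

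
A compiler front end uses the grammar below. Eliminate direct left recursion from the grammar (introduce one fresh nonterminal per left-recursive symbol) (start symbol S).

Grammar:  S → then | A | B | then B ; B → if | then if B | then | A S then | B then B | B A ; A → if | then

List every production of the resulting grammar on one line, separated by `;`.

S → then | A | B | then B; B → if B' | then if B B' | then B' | A S then B'; A → if | then; B' → then B B' | A B' | ε

B is directly left-recursive.
For B: α = {then B, A}, β = {if, then if B, then, A S then}. Rewrite as B → β B' and B' → α B' | ε.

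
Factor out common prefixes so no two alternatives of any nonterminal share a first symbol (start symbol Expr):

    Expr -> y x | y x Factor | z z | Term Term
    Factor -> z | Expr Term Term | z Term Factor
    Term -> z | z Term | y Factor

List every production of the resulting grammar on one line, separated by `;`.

Expr -> z z | Term Term | y x Expr1; Factor -> Expr Term Term | z Factor1; Term -> y Factor | z Term1; Expr1 -> ε | Factor; Factor1 -> ε | Term Factor; Term1 -> ε | Term

Expr has alternatives sharing prefix 'y x': factor to Expr → y x Expr1 with Expr1 → ε | Factor.
Factor has alternatives sharing prefix 'z': factor to Factor → z Factor1 with Factor1 → ε | Term Factor.
Term has alternatives sharing prefix 'z': factor to Term → z Term1 with Term1 → ε | Term.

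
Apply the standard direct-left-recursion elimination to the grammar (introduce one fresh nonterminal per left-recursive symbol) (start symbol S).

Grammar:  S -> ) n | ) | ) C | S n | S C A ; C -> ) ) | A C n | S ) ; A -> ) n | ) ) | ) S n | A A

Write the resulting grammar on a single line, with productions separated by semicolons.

Directly left-recursive nonterminals: S, A.
For S: α = {n, C A}, β = {) n, ), ) C}. Rewrite as S → β S' and S' → α S' | ε.
For A: α = {A}, β = {) n, ) ), ) S n}. Rewrite as A → β A' and A' → α A' | ε.

S -> ) n S' | ) S' | ) C S'; C -> ) ) | A C n | S ); A -> ) n A' | ) ) A' | ) S n A'; S' -> n S' | C A S' | ε; A' -> A A' | ε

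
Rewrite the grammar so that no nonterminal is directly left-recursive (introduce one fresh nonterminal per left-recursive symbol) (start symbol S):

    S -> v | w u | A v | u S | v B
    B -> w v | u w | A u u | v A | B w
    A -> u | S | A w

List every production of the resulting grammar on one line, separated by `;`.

Left recursion appears on B, A.
For B: α = {w}, β = {w v, u w, A u u, v A}. Rewrite as B → β B' and B' → α B' | ε.
For A: α = {w}, β = {u, S}. Rewrite as A → β A' and A' → α A' | ε.

S -> v | w u | A v | u S | v B; B -> w v B' | u w B' | A u u B' | v A B'; A -> u A' | S A'; B' -> w B' | ε; A' -> w A' | ε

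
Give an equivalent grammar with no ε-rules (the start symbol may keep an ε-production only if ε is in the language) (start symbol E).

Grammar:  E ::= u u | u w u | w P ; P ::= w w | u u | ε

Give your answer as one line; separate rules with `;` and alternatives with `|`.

The nullable symbols are {P}.
ε ∉ L(G), so no ε-production is kept.
For each production, add variants omitting each subset of nullable occurrences: E → w P gives w P | w.

E ::= u u | u w u | w P | w; P ::= w w | u u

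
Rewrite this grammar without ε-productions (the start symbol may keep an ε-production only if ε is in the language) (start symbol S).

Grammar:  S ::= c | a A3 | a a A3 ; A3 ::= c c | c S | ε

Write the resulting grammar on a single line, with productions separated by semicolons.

Nullable nonterminals: {A3}.
ε ∉ L(G), so no ε-production is kept.
Expand every rule over subsets of its nullable positions: S → a A3 gives a A3 | a. S → a a A3 gives a a A3 | a a.

S ::= c | a A3 | a | a a A3 | a a; A3 ::= c c | c S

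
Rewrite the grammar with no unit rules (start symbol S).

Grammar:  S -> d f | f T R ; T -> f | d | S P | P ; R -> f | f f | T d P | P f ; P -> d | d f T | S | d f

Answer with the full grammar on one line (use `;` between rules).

S -> d f | f T R; T -> d f | f T R | d | d f T | f | S P; R -> f | f f | T d P | P f; P -> d f | f T R | d | d f T

Unit pairs: P ⇒* {S}; T ⇒* {P, S}.
Replace each nonterminal's rules with the union of the non-unit rules of every nonterminal it unit-derives.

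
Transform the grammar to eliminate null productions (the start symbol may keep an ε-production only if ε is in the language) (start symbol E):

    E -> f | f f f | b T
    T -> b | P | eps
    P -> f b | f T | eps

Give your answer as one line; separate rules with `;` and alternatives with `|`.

E -> f | f f f | b T | b; T -> b | P; P -> f b | f T | f

Nullable set = {P, T}.
ε ∉ L(G), so no ε-production is kept.
Expand every rule over subsets of its nullable positions: E → b T gives b T | b. P → f T gives f T | f.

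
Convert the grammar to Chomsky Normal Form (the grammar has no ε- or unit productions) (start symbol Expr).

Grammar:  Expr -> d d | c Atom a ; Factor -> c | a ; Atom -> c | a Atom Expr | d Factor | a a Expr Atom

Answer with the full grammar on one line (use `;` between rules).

Introduce a nonterminal for each terminal appearing in a rule of length ≥ 2: X1 → d, X2 → c, X3 → a.
Binarize each right-hand side of length ≥ 3 by chaining fresh nonterminals (Y1, Y2, …): affected rules were Expr → X2 Atom X3; Atom → X3 Atom Expr; Atom → X3 X3 Expr Atom.

Expr -> X1 X1 | X2 Y1; Factor -> c | a; Atom -> c | X3 Y2 | X1 Factor | X3 Y3; X1 -> d; X2 -> c; X3 -> a; Y1 -> Atom X3; Y2 -> Atom Expr; Y3 -> X3 Y4; Y4 -> Expr Atom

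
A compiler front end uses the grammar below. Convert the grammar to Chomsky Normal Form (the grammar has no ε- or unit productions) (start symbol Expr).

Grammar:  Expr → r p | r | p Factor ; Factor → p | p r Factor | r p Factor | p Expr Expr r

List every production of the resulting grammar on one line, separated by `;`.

Introduce a nonterminal for each terminal appearing in a rule of length ≥ 2: X1 → r, X2 → p.
Binarize each right-hand side of length ≥ 3 by chaining fresh nonterminals (Y1, Y2, …): affected rules were Factor → X2 X1 Factor; Factor → X1 X2 Factor; Factor → X2 Expr Expr X1.

Expr → X1 X2 | r | X2 Factor; Factor → p | X2 Y1 | X1 Y2 | X2 Y3; X1 → r; X2 → p; Y1 → X1 Factor; Y2 → X2 Factor; Y3 → Expr Y4; Y4 → Expr X1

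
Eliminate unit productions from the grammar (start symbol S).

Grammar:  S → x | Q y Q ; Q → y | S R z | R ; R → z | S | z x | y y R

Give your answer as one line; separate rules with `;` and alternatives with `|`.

S → x | Q y Q; Q → z | z x | y y R | x | Q y Q | y | S R z; R → x | Q y Q | z | z x | y y R

Unit pairs: Q ⇒* {R, S}; R ⇒* {S}.
For every A with A ⇒* B via unit rules, add B's non-unit alternatives to A; then delete every rule of the form X → Y.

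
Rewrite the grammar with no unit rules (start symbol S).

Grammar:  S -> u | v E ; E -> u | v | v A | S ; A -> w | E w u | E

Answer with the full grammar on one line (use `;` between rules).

S -> u | v E; E -> u | v | v A | v E; A -> u | v | v A | v E | w | E w u

Unit pairs: A ⇒* {E, S}; E ⇒* {S}.
Replace each nonterminal's rules with the union of the non-unit rules of every nonterminal it unit-derives.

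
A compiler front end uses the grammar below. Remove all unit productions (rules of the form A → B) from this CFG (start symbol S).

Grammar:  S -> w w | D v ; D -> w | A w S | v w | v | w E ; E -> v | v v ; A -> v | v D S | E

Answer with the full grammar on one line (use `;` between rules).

Unit pairs: A ⇒* {E}.
For each unit pair (A, B), copy every non-unit production of B to A, then drop all unit productions.

S -> w w | D v; D -> w | A w S | v w | v | w E; E -> v | v v; A -> v | v v | v D S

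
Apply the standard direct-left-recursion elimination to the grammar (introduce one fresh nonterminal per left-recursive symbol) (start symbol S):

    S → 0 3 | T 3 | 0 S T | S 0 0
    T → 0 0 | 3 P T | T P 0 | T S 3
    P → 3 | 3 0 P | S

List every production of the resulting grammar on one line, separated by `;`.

S, T are directly left-recursive.
For S: α = {0 0}, β = {0 3, T 3, 0 S T}. Rewrite as S → β S' and S' → α S' | ε.
For T: α = {P 0, S 3}, β = {0 0, 3 P T}. Rewrite as T → β T' and T' → α T' | ε.

S → 0 3 S' | T 3 S' | 0 S T S'; T → 0 0 T' | 3 P T T'; P → 3 | 3 0 P | S; S' → 0 0 S' | ε; T' → P 0 T' | S 3 T' | ε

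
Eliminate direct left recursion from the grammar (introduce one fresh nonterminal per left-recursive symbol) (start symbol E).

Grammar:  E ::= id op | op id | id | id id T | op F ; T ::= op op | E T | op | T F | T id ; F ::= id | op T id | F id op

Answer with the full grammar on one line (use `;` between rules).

E ::= id op | op id | id | id id T | op F; T ::= op op T' | E T T' | op T'; F ::= id F' | op T id F'; T' ::= F T' | id T' | epsilon; F' ::= id op F' | epsilon

Directly left-recursive nonterminals: T, F.
For T: α = {F, id}, β = {op op, E T, op}. Rewrite as T → β T' and T' → α T' | ε.
For F: α = {id op}, β = {id, op T id}. Rewrite as F → β F' and F' → α F' | ε.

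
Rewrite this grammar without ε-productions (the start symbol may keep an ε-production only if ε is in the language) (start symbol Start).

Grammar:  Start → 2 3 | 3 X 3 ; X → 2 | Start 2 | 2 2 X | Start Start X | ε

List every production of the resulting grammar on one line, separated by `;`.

Start → 2 3 | 3 X 3 | 3 3; X → 2 | Start 2 | 2 2 X | 2 2 | Start Start X | Start Start

The nullable symbols are {X}.
ε ∉ L(G), so no ε-production is kept.
For each production, add variants omitting each subset of nullable occurrences: Start → 3 X 3 gives 3 X 3 | 3 3. X → 2 2 X gives 2 2 X | 2 2. X → Start Start X gives Start Start X | Start Start.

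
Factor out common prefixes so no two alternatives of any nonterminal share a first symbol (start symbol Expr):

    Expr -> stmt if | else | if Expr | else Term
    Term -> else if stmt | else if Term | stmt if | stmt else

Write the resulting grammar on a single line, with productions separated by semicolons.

Expr has alternatives sharing prefix 'else': factor to Expr → else Expr1 with Expr1 → ε | Term.
Term has alternatives sharing prefix 'else if': factor to Term → else if Term1 with Term1 → stmt | Term.
Term has alternatives sharing prefix 'stmt': factor to Term → stmt Term2 with Term2 → if | else.

Expr -> stmt if | if Expr | else Expr1; Term -> else if Term1 | stmt Term2; Expr1 -> epsilon | Term; Term1 -> stmt | Term; Term2 -> if | else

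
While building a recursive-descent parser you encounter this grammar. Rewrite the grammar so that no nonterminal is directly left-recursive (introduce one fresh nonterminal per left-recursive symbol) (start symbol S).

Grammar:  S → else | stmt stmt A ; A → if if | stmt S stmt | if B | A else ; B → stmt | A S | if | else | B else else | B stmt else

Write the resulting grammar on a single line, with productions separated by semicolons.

S → else | stmt stmt A; A → if if A' | stmt S stmt A' | if B A'; B → stmt B' | A S B' | if B' | else B'; A' → else A' | ε; B' → else else B' | stmt else B' | ε

Directly left-recursive nonterminals: A, B.
For A: α = {else}, β = {if if, stmt S stmt, if B}. Rewrite as A → β A' and A' → α A' | ε.
For B: α = {else else, stmt else}, β = {stmt, A S, if, else}. Rewrite as B → β B' and B' → α B' | ε.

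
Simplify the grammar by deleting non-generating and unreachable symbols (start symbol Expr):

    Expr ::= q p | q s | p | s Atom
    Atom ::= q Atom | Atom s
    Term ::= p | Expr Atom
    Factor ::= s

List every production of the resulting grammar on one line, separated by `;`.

Expr ::= q p | q s | p

Generating nonterminals: {Expr, Factor, Term}.
Reachable from Expr after that: {Expr}.
Removed useless symbols: {Atom, Factor, Term} and every production mentioning them.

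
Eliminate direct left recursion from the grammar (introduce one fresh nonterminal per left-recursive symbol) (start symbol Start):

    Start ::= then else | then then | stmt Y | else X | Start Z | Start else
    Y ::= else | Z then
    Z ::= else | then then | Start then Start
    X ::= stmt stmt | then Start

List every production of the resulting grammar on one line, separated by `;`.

Start ::= then else Start1 | then then Start1 | stmt Y Start1 | else X Start1; Y ::= else | Z then; Z ::= else | then then | Start then Start; X ::= stmt stmt | then Start; Start1 ::= Z Start1 | else Start1 | ε

Directly left-recursive nonterminal: Start.
For Start: α = {Z, else}, β = {then else, then then, stmt Y, else X}. Rewrite as Start → β Start1 and Start1 → α Start1 | ε.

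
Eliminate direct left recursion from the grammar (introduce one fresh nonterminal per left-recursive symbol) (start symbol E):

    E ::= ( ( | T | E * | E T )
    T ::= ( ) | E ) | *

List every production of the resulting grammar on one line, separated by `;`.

E ::= ( ( E' | T E'; T ::= ( ) | E ) | *; E' ::= * E' | T ) E' | ε

E is directly left-recursive.
For E: α = {*, T )}, β = {( (, T}. Rewrite as E → β E' and E' → α E' | ε.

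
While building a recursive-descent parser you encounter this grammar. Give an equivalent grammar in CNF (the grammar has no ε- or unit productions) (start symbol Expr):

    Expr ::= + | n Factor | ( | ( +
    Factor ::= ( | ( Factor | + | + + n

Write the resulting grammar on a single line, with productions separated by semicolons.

Expr ::= + | X1 Factor | ( | X2 X3; Factor ::= ( | X2 Factor | + | X3 Y1; X1 ::= n; X2 ::= (; X3 ::= +; Y1 ::= X3 X1

Introduce a nonterminal for each terminal appearing in a rule of length ≥ 2: X1 → n, X2 → (, X3 → +.
Binarize each right-hand side of length ≥ 3 by chaining fresh nonterminals (Y1, Y2, …): affected rules were Factor → X3 X3 X1.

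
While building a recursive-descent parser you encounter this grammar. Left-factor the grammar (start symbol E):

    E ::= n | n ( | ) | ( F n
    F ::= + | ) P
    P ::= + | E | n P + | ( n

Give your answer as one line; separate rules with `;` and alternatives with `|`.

E ::= ) | ( F n | n E'; F ::= + | ) P; P ::= + | E | n P + | ( n; E' ::= epsilon | (

E has alternatives sharing prefix 'n': factor to E → n E' with E' → ε | (.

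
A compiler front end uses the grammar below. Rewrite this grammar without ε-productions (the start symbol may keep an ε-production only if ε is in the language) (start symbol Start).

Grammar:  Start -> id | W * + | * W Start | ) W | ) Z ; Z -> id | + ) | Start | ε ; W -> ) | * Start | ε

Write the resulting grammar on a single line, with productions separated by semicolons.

Start -> id | W * + | * + | * W Start | * Start | ) W | ) | ) Z; Z -> id | + ) | Start; W -> ) | * Start

The nullable symbols are {W, Z}.
ε ∉ L(G), so no ε-production is kept.
For each production, add variants omitting each subset of nullable occurrences: Start → W * + gives W * + | * +. Start → * W Start gives * W Start | * Start. Start → ) W gives ) W | ).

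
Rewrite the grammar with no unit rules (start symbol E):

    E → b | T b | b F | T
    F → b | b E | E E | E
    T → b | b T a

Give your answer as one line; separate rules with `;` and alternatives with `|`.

E → b | T b | b F | b T a; F → b | T b | b F | b E | E E | b T a; T → b | b T a

Unit pairs: E ⇒* {T}; F ⇒* {E, T}.
For every A with A ⇒* B via unit rules, add B's non-unit alternatives to A; then delete every rule of the form X → Y.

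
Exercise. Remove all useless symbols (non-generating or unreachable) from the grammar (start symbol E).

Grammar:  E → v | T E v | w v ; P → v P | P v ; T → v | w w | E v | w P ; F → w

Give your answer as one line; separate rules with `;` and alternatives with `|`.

E → v | T E v | w v; T → v | w w | E v

Generating nonterminals: {E, F, T}.
Reachable from E after that: {E, T}.
Removed useless symbols: {F, P} and every production mentioning them.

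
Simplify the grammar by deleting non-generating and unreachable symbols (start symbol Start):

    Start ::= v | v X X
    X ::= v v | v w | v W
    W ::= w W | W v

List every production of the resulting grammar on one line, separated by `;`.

Generating nonterminals: {Start, X}.
Reachable from Start after that: {Start, X}.
Removed useless symbols: {W} and every production mentioning them.

Start ::= v | v X X; X ::= v v | v w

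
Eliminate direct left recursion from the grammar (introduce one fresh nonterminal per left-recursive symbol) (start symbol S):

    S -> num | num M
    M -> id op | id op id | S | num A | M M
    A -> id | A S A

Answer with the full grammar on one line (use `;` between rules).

M, A are directly left-recursive.
For M: α = {M}, β = {id op, id op id, S, num A}. Rewrite as M → β M' and M' → α M' | ε.
For A: α = {S A}, β = {id}. Rewrite as A → β A' and A' → α A' | ε.

S -> num | num M; M -> id op M' | id op id M' | S M' | num A M'; A -> id A'; M' -> M M' | ε; A' -> S A A' | ε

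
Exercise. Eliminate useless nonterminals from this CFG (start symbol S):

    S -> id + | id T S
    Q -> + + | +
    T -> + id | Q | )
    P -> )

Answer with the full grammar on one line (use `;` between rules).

Generating nonterminals: {P, Q, S, T}.
Reachable from S after that: {Q, S, T}.
Removed useless symbols: {P} and every production mentioning them.

S -> id + | id T S; Q -> + + | +; T -> + id | Q | )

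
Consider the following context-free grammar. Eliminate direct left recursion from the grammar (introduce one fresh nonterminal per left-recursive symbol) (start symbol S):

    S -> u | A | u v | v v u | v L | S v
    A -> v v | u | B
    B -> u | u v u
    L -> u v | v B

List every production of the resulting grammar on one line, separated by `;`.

S -> u S' | A S' | u v S' | v v u S' | v L S'; A -> v v | u | B; B -> u | u v u; L -> u v | v B; S' -> v S' | eps

Left recursion appears on S.
For S: α = {v}, β = {u, A, u v, v v u, v L}. Rewrite as S → β S' and S' → α S' | ε.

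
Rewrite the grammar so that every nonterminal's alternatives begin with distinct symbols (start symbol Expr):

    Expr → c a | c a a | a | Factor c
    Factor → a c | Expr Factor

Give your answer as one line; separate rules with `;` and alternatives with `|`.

Expr has alternatives sharing prefix 'c a': factor to Expr → c a Expr1 with Expr1 → ε | a.

Expr → a | Factor c | c a Expr1; Factor → a c | Expr Factor; Expr1 → ε | a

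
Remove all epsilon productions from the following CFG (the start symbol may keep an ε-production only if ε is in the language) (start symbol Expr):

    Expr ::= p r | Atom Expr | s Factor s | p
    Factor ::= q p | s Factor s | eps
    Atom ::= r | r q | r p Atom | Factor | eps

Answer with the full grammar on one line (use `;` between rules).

Expr ::= p r | Atom Expr | s Factor s | s s | p; Factor ::= q p | s Factor s | s s; Atom ::= r | r q | r p Atom | r p | Factor

The nullable symbols are {Atom, Factor}.
ε ∉ L(G), so no ε-production is kept.
Expand every rule over subsets of its nullable positions: Expr → s Factor s gives s Factor s | s s. Factor → s Factor s gives s Factor s | s s. Atom → r p Atom gives r p Atom | r p.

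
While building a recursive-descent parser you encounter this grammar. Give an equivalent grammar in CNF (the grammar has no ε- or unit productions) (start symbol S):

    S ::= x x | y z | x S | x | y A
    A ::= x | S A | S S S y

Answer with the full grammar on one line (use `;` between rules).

Introduce a nonterminal for each terminal appearing in a rule of length ≥ 2: X1 → x, X2 → y, X3 → z.
Binarize each right-hand side of length ≥ 3 by chaining fresh nonterminals (Y1, Y2, …): affected rules were A → S S S X2.

S ::= X1 X1 | X2 X3 | X1 S | x | X2 A; A ::= x | S A | S Y1; X1 ::= x; X2 ::= y; X3 ::= z; Y1 ::= S Y2; Y2 ::= S X2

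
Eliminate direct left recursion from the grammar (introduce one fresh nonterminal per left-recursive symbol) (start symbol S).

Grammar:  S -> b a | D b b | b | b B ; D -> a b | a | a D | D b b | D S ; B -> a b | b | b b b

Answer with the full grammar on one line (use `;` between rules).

D is directly left-recursive.
For D: α = {b b, S}, β = {a b, a, a D}. Rewrite as D → β D' and D' → α D' | ε.

S -> b a | D b b | b | b B; D -> a b D' | a D' | a D D'; B -> a b | b | b b b; D' -> b b D' | S D' | ε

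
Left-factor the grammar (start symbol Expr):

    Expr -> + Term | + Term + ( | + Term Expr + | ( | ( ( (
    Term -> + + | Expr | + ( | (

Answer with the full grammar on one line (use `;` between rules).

Expr has alternatives sharing prefix '+ Term': factor to Expr → + Term Expr1 with Expr1 → ε | + ( | Expr +.
Expr has alternatives sharing prefix '(': factor to Expr → ( Expr2 with Expr2 → ε | ( (.
Term has alternatives sharing prefix '+': factor to Term → + Term1 with Term1 → + | (.

Expr -> + Term Expr1 | ( Expr2; Term -> Expr | ( | + Term1; Expr1 -> ε | + ( | Expr +; Expr2 -> ε | ( (; Term1 -> + | (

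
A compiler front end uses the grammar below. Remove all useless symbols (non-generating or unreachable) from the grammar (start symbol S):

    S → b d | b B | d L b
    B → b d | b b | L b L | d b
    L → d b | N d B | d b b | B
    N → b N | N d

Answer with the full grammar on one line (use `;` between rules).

Generating nonterminals: {B, L, S}.
Reachable from S after that: {B, L, S}.
Removed useless symbols: {N} and every production mentioning them.

S → b d | b B | d L b; B → b d | b b | L b L | d b; L → d b | d b b | B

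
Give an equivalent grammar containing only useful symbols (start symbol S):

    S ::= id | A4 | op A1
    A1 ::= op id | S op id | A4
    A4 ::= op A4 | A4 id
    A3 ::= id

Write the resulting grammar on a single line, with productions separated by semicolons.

S ::= id | op A1; A1 ::= op id | S op id

Generating nonterminals: {A1, A3, S}.
Reachable from S after that: {A1, S}.
Removed useless symbols: {A3, A4} and every production mentioning them.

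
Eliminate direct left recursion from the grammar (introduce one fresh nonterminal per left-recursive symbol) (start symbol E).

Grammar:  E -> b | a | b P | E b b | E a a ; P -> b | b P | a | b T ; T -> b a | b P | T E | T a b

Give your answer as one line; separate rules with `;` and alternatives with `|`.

E -> b E' | a E' | b P E'; P -> b | b P | a | b T; T -> b a T' | b P T'; E' -> b b E' | a a E' | eps; T' -> E T' | a b T' | eps

E, T are directly left-recursive.
For E: α = {b b, a a}, β = {b, a, b P}. Rewrite as E → β E' and E' → α E' | ε.
For T: α = {E, a b}, β = {b a, b P}. Rewrite as T → β T' and T' → α T' | ε.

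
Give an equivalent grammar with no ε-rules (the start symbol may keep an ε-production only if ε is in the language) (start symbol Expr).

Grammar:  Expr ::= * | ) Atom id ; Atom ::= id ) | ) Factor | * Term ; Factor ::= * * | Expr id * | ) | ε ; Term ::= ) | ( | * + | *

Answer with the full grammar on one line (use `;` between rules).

Expr ::= * | ) Atom id; Atom ::= id ) | ) Factor | ) | * Term; Factor ::= * * | Expr id * | ); Term ::= ) | ( | * + | *

The nullable symbols are {Factor}.
ε ∉ L(G), so no ε-production is kept.
For each production, add variants omitting each subset of nullable occurrences: Atom → ) Factor gives ) Factor | ).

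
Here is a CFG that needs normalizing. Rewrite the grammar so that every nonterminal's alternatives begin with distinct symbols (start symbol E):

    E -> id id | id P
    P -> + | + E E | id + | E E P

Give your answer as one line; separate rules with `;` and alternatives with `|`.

E -> id E'; P -> id + | E E P | + P'; E' -> id | P; P' -> ε | E E

E has alternatives sharing prefix 'id': factor to E → id E' with E' → id | P.
P has alternatives sharing prefix '+': factor to P → + P' with P' → ε | E E.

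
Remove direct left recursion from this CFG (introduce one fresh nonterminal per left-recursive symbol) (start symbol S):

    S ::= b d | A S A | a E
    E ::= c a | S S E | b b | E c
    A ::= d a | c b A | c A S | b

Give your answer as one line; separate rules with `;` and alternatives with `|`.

E is directly left-recursive.
For E: α = {c}, β = {c a, S S E, b b}. Rewrite as E → β E' and E' → α E' | ε.

S ::= b d | A S A | a E; E ::= c a E' | S S E E' | b b E'; A ::= d a | c b A | c A S | b; E' ::= c E' | ε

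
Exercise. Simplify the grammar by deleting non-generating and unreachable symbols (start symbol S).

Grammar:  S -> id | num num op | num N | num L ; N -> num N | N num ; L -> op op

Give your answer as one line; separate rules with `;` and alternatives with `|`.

S -> id | num num op | num L; L -> op op

Generating nonterminals: {L, S}.
Reachable from S after that: {L, S}.
Removed useless symbols: {N} and every production mentioning them.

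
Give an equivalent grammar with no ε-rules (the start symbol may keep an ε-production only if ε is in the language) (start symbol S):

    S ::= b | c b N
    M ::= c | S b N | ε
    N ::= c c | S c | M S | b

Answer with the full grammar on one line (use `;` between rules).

S ::= b | c b N; M ::= c | S b N; N ::= c c | S c | M S | S | b

Nullable set = {M}.
ε ∉ L(G), so no ε-production is kept.
For each production, add variants omitting each subset of nullable occurrences: N → M S gives M S | S.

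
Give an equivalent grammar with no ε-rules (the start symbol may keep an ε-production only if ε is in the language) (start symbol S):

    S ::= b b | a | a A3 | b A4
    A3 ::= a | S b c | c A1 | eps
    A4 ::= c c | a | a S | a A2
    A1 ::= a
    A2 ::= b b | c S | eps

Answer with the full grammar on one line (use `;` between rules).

The nullable symbols are {A2, A3}.
ε ∉ L(G), so no ε-production is kept.

S ::= b b | a | a A3 | b A4; A3 ::= a | S b c | c A1; A4 ::= c c | a | a S | a A2; A1 ::= a; A2 ::= b b | c S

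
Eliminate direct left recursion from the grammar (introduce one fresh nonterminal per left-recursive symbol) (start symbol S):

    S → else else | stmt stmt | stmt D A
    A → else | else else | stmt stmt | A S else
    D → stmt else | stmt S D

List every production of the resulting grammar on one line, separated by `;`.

S → else else | stmt stmt | stmt D A; A → else A' | else else A' | stmt stmt A'; D → stmt else | stmt S D; A' → S else A' | ε

A is directly left-recursive.
For A: α = {S else}, β = {else, else else, stmt stmt}. Rewrite as A → β A' and A' → α A' | ε.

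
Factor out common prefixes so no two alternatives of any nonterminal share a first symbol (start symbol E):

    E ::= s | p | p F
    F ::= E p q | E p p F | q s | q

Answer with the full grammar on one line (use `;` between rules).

E has alternatives sharing prefix 'p': factor to E → p E' with E' → ε | F.
F has alternatives sharing prefix 'E p': factor to F → E p F' with F' → q | p F.
F has alternatives sharing prefix 'q': factor to F → q F'' with F'' → s | ε.

E ::= s | p E'; F ::= E p F' | q F''; E' ::= eps | F; F' ::= q | p F; F'' ::= s | eps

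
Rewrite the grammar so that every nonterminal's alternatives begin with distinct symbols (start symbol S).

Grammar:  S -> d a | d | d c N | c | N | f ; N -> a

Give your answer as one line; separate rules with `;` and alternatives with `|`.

S has alternatives sharing prefix 'd': factor to S → d S' with S' → a | ε | c N.

S -> c | N | f | d S'; N -> a; S' -> a | epsilon | c N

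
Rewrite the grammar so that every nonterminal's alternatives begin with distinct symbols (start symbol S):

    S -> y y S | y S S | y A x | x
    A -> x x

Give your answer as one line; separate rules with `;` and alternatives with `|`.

S -> x | y S'; A -> x x; S' -> y S | S S | A x

S has alternatives sharing prefix 'y': factor to S → y S' with S' → y S | S S | A x.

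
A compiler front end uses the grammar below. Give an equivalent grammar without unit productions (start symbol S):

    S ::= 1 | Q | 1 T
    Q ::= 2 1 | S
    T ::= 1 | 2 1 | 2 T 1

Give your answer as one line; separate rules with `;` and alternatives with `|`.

Unit pairs: Q ⇒* {S}; S ⇒* {Q}.
Replace each nonterminal's rules with the union of the non-unit rules of every nonterminal it unit-derives.

S ::= 1 | 1 T | 2 1; Q ::= 1 | 1 T | 2 1; T ::= 1 | 2 1 | 2 T 1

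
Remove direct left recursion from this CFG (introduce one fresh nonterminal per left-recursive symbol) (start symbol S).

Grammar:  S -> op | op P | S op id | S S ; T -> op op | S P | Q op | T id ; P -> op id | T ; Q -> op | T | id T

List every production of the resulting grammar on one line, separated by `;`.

S -> op S' | op P S'; T -> op op T' | S P T' | Q op T'; P -> op id | T; Q -> op | T | id T; S' -> op id S' | S S' | ε; T' -> id T' | ε

Directly left-recursive nonterminals: S, T.
For S: α = {op id, S}, β = {op, op P}. Rewrite as S → β S' and S' → α S' | ε.
For T: α = {id}, β = {op op, S P, Q op}. Rewrite as T → β T' and T' → α T' | ε.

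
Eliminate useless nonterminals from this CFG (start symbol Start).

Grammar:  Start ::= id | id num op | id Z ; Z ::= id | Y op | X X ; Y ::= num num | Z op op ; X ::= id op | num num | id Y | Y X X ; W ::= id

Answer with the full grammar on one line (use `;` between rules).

Start ::= id | id num op | id Z; Z ::= id | Y op | X X; Y ::= num num | Z op op; X ::= id op | num num | id Y | Y X X

Generating nonterminals: {Start, W, X, Y, Z}.
Reachable from Start after that: {Start, X, Y, Z}.
Removed useless symbols: {W} and every production mentioning them.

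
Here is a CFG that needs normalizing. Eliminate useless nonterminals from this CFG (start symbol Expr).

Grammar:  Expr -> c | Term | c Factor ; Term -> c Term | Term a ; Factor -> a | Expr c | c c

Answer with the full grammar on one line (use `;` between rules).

Expr -> c | c Factor; Factor -> a | Expr c | c c

Generating nonterminals: {Expr, Factor}.
Reachable from Expr after that: {Expr, Factor}.
Removed useless symbols: {Term} and every production mentioning them.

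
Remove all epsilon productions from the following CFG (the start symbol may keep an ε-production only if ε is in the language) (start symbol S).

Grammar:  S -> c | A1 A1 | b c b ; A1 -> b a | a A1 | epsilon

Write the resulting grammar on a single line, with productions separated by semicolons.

The nullable symbols are {A1, S}.
ε ∈ L(G) since S is nullable, so keep S → ε.
Add the nullable-subset variants: S → A1 A1 gives A1 A1 | A1. A1 → a A1 gives a A1 | a.

S -> c | A1 A1 | A1 | b c b | epsilon; A1 -> b a | a A1 | a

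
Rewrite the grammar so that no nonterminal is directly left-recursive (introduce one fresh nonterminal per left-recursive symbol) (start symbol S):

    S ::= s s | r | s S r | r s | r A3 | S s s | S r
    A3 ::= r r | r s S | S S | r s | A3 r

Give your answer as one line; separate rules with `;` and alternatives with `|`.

S, A3 are directly left-recursive.
For S: α = {s s, r}, β = {s s, r, s S r, r s, r A3}. Rewrite as S → β S' and S' → α S' | ε.
For A3: α = {r}, β = {r r, r s S, S S, r s}. Rewrite as A3 → β A3' and A3' → α A3' | ε.

S ::= s s S' | r S' | s S r S' | r s S' | r A3 S'; A3 ::= r r A3' | r s S A3' | S S A3' | r s A3'; S' ::= s s S' | r S' | ε; A3' ::= r A3' | ε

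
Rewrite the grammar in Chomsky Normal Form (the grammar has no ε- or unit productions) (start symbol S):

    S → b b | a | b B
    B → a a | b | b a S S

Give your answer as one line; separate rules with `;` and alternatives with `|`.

S → X1 X1 | a | X1 B; B → X2 X2 | b | X1 Y1; X1 → b; X2 → a; Y1 → X2 Y2; Y2 → S S

Introduce a nonterminal for each terminal appearing in a rule of length ≥ 2: X1 → b, X2 → a.
Binarize each right-hand side of length ≥ 3 by chaining fresh nonterminals (Y1, Y2, …): affected rules were B → X1 X2 S S.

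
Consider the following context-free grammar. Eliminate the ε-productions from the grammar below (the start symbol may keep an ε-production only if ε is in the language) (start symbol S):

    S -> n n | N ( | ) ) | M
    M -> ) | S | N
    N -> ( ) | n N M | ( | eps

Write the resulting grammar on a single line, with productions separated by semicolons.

S -> n n | N ( | ( | ) ) | M | ε; M -> ) | S | N; N -> ( ) | n N M | n N | n M | n | (

Nullable set = {M, N, S}.
ε ∈ L(G) since S is nullable, so keep S → ε.
Add the nullable-subset variants: S → N ( gives N ( | (. N → n N M gives n N M | n N | n M | n.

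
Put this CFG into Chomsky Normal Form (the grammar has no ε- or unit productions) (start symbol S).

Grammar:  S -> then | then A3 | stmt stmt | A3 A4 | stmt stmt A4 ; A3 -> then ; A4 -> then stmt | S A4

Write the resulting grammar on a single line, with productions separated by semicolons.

S -> then | X1 A3 | X2 X2 | A3 A4 | X2 Y1; A3 -> then; A4 -> X1 X2 | S A4; X1 -> then; X2 -> stmt; Y1 -> X2 A4

Introduce a nonterminal for each terminal appearing in a rule of length ≥ 2: X1 → then, X2 → stmt.
Binarize each right-hand side of length ≥ 3 by chaining fresh nonterminals (Y1, Y2, …): affected rules were S → X2 X2 A4.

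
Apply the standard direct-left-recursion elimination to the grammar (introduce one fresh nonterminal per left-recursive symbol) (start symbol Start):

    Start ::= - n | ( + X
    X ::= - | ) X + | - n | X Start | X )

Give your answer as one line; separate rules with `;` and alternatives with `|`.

Start ::= - n | ( + X; X ::= - X1 | ) X + X1 | - n X1; X1 ::= Start X1 | ) X1 | ε

Left recursion appears on X.
For X: α = {Start, )}, β = {-, ) X +, - n}. Rewrite as X → β X1 and X1 → α X1 | ε.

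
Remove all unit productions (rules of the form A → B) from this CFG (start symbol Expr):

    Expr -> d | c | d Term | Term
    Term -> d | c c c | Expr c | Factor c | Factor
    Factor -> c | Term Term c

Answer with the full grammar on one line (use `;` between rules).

Unit pairs: Expr ⇒* {Factor, Term}; Term ⇒* {Factor}.
For every A with A ⇒* B via unit rules, add B's non-unit alternatives to A; then delete every rule of the form X → Y.

Expr -> d | c c c | Expr c | Factor c | c | Term Term c | d Term; Term -> d | c c c | Expr c | Factor c | c | Term Term c; Factor -> c | Term Term c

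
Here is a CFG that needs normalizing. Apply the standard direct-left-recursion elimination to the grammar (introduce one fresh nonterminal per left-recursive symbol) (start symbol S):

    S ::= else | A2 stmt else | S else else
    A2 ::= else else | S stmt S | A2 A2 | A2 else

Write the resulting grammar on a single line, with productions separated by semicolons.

S ::= else S' | A2 stmt else S'; A2 ::= else else A2' | S stmt S A2'; S' ::= else else S' | epsilon; A2' ::= A2 A2' | else A2' | epsilon

S, A2 are directly left-recursive.
For S: α = {else else}, β = {else, A2 stmt else}. Rewrite as S → β S' and S' → α S' | ε.
For A2: α = {A2, else}, β = {else else, S stmt S}. Rewrite as A2 → β A2' and A2' → α A2' | ε.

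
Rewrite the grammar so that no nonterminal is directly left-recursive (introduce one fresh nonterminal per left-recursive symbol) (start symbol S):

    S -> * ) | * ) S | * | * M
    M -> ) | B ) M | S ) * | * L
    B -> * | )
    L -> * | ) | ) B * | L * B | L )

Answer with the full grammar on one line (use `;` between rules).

S -> * ) | * ) S | * | * M; M -> ) | B ) M | S ) * | * L; B -> * | ); L -> * L' | ) L' | ) B * L'; L' -> * B L' | ) L' | ε

L is directly left-recursive.
For L: α = {* B, )}, β = {*, ), ) B *}. Rewrite as L → β L' and L' → α L' | ε.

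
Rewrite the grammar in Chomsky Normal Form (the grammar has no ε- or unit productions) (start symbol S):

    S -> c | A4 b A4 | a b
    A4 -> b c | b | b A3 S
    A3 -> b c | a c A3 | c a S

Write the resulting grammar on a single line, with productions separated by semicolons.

S -> c | A4 Y1 | X2 X1; A4 -> X1 X3 | b | X1 Y2; A3 -> X1 X3 | X2 Y3 | X3 Y4; X1 -> b; X2 -> a; X3 -> c; Y1 -> X1 A4; Y2 -> A3 S; Y3 -> X3 A3; Y4 -> X2 S

Introduce a nonterminal for each terminal appearing in a rule of length ≥ 2: X1 → b, X2 → a, X3 → c.
Binarize each right-hand side of length ≥ 3 by chaining fresh nonterminals (Y1, Y2, …): affected rules were S → A4 X1 A4; A4 → X1 A3 S; A3 → X2 X3 A3; A3 → X3 X2 S.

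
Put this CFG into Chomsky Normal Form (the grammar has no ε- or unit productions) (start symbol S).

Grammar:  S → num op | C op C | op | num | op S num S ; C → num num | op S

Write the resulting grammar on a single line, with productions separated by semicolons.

Introduce a nonterminal for each terminal appearing in a rule of length ≥ 2: X1 → num, X2 → op.
Binarize each right-hand side of length ≥ 3 by chaining fresh nonterminals (Y1, Y2, …): affected rules were S → C X2 C; S → X2 S X1 S.

S → X1 X2 | C Y1 | op | num | X2 Y2; C → X1 X1 | X2 S; X1 → num; X2 → op; Y1 → X2 C; Y2 → S Y3; Y3 → X1 S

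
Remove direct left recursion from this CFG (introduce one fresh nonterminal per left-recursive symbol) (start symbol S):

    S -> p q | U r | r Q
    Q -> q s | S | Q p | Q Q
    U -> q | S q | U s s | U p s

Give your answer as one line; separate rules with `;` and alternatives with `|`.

S -> p q | U r | r Q; Q -> q s Q' | S Q'; U -> q U' | S q U'; Q' -> p Q' | Q Q' | epsilon; U' -> s s U' | p s U' | epsilon

Q, U are directly left-recursive.
For Q: α = {p, Q}, β = {q s, S}. Rewrite as Q → β Q' and Q' → α Q' | ε.
For U: α = {s s, p s}, β = {q, S q}. Rewrite as U → β U' and U' → α U' | ε.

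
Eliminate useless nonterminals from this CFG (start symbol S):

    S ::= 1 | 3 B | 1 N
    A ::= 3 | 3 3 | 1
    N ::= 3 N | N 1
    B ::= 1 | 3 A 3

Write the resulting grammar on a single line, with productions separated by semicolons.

S ::= 1 | 3 B; A ::= 3 | 3 3 | 1; B ::= 1 | 3 A 3

Generating nonterminals: {A, B, S}.
Reachable from S after that: {A, B, S}.
Removed useless symbols: {N} and every production mentioning them.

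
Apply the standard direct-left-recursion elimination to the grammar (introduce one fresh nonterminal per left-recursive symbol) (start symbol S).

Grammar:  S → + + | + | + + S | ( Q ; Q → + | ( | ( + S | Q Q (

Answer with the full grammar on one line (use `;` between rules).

Left recursion appears on Q.
For Q: α = {Q (}, β = {+, (, ( + S}. Rewrite as Q → β Q' and Q' → α Q' | ε.

S → + + | + | + + S | ( Q; Q → + Q' | ( Q' | ( + S Q'; Q' → Q ( Q' | ε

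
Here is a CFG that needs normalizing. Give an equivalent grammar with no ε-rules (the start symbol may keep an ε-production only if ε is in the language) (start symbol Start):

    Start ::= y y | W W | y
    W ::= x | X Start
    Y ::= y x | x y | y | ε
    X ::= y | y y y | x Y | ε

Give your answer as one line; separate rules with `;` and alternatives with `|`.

Start ::= y y | W W | y; W ::= x | X Start | Start; Y ::= y x | x y | y; X ::= y | y y y | x Y | x

The nullable symbols are {X, Y}.
ε ∉ L(G), so no ε-production is kept.
For each production, add variants omitting each subset of nullable occurrences: W → X Start gives X Start | Start. X → x Y gives x Y | x.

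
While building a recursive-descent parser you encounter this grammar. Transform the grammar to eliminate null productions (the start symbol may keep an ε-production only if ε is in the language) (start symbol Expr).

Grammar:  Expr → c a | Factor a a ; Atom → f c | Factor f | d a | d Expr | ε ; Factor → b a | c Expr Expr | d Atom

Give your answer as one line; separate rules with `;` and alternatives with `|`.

Expr → c a | Factor a a; Atom → f c | Factor f | d a | d Expr; Factor → b a | c Expr Expr | d Atom | d

The nullable symbols are {Atom}.
ε ∉ L(G), so no ε-production is kept.
For each production, add variants omitting each subset of nullable occurrences: Factor → d Atom gives d Atom | d.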